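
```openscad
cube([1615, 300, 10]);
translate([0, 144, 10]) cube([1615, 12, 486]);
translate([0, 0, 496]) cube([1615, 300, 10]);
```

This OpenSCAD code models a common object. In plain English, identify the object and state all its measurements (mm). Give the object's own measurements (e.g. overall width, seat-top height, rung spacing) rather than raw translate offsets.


An I-beam lying along x, 1615 mm long. Overall section height 506 mm. Two flanges 300 mm wide (y) and 10 mm thick, one on the floor and one at the top; a web 12 mm thick runs between them, centred on the flange width.


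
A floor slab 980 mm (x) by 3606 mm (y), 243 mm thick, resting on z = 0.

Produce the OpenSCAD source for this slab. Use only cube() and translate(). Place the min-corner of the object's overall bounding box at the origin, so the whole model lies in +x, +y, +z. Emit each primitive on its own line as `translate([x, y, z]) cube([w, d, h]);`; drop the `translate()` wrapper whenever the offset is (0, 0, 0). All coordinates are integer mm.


cube([980, 3606, 243]);


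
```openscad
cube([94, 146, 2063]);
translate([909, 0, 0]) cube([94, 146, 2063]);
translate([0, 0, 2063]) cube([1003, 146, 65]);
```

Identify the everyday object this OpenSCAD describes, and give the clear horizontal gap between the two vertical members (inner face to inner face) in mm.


A door frame. The clear opening width is 815 mm.

Two 2063 mm tall posts with a header on top — a door frame. The left jamb is 94 mm wide at x = 0; the right jamb starts at x = 909. The clear opening is 909 − 94 = 815 mm.


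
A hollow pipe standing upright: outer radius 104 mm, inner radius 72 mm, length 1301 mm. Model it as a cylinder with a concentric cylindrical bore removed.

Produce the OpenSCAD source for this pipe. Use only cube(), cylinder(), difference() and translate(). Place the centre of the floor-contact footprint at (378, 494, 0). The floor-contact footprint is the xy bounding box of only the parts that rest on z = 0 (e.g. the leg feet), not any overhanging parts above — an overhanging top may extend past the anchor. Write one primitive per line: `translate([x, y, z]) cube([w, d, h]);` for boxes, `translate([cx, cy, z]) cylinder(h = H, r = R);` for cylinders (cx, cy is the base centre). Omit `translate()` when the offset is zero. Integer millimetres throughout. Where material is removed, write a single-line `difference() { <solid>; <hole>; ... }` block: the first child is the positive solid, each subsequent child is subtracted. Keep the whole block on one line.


difference() { translate([378, 494, 0]) cylinder(h = 1301, r = 104); translate([378, 494, 0]) cylinder(h = 1301, r = 72); }


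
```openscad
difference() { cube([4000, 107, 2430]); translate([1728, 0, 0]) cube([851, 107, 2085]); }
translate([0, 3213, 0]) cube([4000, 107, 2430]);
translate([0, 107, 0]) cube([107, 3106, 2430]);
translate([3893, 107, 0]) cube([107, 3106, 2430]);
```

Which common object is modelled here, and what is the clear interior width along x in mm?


A single room. The interior width is 3786 mm.

Four walls enclosing a rectangle with a door in the front wall — a room. Outside width 4000 minus two 107 mm walls gives 3786 mm.


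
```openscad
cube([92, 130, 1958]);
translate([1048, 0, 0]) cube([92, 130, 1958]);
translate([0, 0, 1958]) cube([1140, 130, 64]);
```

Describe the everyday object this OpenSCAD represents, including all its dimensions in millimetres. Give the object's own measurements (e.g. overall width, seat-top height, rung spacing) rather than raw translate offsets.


A door frame. The clear opening is 956 mm wide and 1958 mm high. Two 92 mm wide jambs, 130 mm deep, stand either side of the opening from the floor to the top of the opening. A 64 mm thick head sits across the top of both jambs, spanning the full outside width of the frame.


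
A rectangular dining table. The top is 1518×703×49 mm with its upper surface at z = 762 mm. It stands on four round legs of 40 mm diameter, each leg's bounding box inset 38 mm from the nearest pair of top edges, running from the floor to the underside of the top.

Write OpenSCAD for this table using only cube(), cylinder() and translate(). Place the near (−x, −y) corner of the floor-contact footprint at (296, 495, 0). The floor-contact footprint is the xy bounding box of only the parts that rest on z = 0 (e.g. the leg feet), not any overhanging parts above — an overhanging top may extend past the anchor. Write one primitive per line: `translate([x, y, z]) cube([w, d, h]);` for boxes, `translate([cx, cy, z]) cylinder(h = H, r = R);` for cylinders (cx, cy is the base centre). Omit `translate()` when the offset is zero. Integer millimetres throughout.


translate([258, 457, 713]) cube([1518, 703, 49]);
translate([316, 515, 0]) cylinder(h = 713, r = 20);
translate([1718, 515, 0]) cylinder(h = 713, r = 20);
translate([316, 1102, 0]) cylinder(h = 713, r = 20);
translate([1718, 1102, 0]) cylinder(h = 713, r = 20);


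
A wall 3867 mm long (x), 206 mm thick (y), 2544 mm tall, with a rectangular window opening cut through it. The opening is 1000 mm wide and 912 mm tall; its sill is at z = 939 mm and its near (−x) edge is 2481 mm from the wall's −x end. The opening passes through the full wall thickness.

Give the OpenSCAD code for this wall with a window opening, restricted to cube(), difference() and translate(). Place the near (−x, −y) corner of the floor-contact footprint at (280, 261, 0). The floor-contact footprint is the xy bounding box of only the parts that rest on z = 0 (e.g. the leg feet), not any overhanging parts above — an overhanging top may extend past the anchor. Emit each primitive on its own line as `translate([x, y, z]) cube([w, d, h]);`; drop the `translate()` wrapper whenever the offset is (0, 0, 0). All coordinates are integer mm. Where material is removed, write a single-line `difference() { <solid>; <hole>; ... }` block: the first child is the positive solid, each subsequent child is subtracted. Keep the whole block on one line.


difference() { translate([280, 261, 0]) cube([3867, 206, 2544]); translate([2761, 261, 939]) cube([1000, 206, 912]); }


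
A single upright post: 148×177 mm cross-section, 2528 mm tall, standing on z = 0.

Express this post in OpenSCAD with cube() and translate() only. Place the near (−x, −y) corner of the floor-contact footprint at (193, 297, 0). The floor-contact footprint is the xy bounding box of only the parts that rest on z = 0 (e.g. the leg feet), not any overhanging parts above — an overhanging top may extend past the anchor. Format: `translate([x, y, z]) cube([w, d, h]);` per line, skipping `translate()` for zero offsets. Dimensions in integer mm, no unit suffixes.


translate([193, 297, 0]) cube([148, 177, 2528]);


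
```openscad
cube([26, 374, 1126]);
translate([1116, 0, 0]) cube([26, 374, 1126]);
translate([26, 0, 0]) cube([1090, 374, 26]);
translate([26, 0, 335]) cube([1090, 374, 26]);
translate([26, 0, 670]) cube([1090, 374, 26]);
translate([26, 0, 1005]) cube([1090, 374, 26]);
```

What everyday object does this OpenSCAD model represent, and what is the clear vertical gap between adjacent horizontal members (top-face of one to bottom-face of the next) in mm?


A bookshelf. The clear shelf gap is 309 mm.

Two tall side panels with 4 horizontal boards between them — a bookshelf. The first two shelf undersides are at z = 0 and z = 335; with shelf thickness 26, the clear gap is 335 − 0 − 26 = 309 mm.


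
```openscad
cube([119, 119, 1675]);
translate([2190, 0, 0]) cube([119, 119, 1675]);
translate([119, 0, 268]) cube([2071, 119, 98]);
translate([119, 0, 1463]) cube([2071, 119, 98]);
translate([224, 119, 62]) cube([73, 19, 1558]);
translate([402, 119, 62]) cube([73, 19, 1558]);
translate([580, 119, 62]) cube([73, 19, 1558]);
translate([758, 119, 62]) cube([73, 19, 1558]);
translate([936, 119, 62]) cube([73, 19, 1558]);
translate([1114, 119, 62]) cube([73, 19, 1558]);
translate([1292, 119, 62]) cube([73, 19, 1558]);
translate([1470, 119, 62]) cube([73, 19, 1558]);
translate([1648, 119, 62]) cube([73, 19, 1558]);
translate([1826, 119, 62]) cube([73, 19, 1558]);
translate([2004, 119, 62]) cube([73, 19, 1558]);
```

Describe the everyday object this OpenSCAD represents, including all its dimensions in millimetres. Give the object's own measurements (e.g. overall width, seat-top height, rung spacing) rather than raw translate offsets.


A fence section. Two 119×119 mm posts, 1675 mm tall, stand on the floor with a clear span of 2071 mm between their inner faces. Two horizontal rails of 119×98 mm section span the gap between the posts with their undersides at z = 268 mm and z = 1463 mm, flush with the posts' −y face. 11 pickets, each 73 mm wide, 19 mm thick and 1558 mm tall, are fixed to the +y face of the rails with their bottoms at z = 62 mm, spaced across the span with a 105 mm gap after the −x post and between neighbouring pickets, with 113 mm left before the +x post.


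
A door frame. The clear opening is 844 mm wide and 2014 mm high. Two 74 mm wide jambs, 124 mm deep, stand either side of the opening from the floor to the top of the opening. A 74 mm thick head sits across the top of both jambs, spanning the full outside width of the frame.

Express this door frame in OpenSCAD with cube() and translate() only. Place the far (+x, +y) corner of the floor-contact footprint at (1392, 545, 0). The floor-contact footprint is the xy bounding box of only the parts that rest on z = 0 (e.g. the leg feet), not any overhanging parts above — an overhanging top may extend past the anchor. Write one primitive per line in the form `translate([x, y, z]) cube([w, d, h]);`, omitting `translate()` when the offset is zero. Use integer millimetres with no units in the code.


translate([400, 421, 0]) cube([74, 124, 2014]);
translate([1318, 421, 0]) cube([74, 124, 2014]);
translate([400, 421, 2014]) cube([992, 124, 74]);


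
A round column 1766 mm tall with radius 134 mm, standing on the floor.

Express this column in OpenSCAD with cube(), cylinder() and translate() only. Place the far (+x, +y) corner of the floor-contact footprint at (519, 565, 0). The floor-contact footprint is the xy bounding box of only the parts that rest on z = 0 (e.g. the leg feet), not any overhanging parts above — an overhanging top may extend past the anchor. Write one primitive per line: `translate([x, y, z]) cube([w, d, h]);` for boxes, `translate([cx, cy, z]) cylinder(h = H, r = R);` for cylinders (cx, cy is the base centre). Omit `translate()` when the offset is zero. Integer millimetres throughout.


translate([385, 431, 0]) cylinder(h = 1766, r = 134);


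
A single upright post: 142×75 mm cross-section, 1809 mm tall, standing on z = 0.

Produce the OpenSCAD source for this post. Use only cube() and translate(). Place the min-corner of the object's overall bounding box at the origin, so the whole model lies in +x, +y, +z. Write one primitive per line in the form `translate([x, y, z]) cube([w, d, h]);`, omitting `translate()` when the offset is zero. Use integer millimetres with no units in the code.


cube([142, 75, 1809]);


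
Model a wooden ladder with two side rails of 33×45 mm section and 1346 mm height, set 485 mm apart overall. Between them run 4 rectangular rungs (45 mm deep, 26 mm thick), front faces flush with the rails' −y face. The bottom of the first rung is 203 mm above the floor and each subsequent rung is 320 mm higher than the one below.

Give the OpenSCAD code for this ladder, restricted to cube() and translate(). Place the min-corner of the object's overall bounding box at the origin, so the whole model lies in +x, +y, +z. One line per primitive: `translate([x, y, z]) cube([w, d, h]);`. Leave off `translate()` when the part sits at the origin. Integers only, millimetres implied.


cube([33, 45, 1346]);
translate([452, 0, 0]) cube([33, 45, 1346]);
translate([33, 0, 203]) cube([419, 45, 26]);
translate([33, 0, 523]) cube([419, 45, 26]);
translate([33, 0, 843]) cube([419, 45, 26]);
translate([33, 0, 1163]) cube([419, 45, 26]);


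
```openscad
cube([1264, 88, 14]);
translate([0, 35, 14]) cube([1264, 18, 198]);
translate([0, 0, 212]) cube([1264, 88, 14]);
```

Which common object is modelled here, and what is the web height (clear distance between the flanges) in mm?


An I-beam. The web height is 198 mm.

Two wide flanges with a thin centred web — an I-beam. Overall 226 mm minus two 14 mm flanges gives a web of 226 − 2·14 = 198 mm.


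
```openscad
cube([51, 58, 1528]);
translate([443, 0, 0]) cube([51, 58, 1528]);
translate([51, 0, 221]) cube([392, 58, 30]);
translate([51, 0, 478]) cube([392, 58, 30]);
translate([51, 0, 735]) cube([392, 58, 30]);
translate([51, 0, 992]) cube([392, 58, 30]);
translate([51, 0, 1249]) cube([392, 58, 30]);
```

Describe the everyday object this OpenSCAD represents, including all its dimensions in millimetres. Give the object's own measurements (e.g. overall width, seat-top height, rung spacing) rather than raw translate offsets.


A straight ladder. Two 51×58 mm vertical rails, 1528 mm tall, stand 494 mm apart (outside-to-outside) with their front faces coplanar on the −y side. 5 rungs, each 58 mm deep and 30 mm tall, span between the inner faces of the rails, front faces flush with the rails. The lowest rung's underside is at z = 221 mm and rungs are spaced 257 mm apart (underside to underside).


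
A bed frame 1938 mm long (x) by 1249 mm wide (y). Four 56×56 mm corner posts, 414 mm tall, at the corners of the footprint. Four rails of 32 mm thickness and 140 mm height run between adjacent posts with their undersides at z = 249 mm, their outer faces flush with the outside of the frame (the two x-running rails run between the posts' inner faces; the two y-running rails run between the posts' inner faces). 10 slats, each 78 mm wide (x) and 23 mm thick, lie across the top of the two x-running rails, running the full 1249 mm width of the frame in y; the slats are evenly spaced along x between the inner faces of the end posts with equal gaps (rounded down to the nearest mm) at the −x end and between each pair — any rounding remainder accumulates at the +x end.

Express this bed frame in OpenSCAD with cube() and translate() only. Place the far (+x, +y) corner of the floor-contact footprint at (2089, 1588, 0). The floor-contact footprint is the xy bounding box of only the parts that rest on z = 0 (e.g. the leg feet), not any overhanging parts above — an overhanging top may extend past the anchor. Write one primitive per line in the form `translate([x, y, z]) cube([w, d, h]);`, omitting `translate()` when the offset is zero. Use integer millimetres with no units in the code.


translate([151, 339, 0]) cube([56, 56, 414]);
translate([151, 1532, 0]) cube([56, 56, 414]);
translate([2033, 339, 0]) cube([56, 56, 414]);
translate([2033, 1532, 0]) cube([56, 56, 414]);
translate([207, 339, 249]) cube([1826, 32, 140]);
translate([207, 1556, 249]) cube([1826, 32, 140]);
translate([151, 395, 249]) cube([32, 1137, 140]);
translate([2057, 395, 249]) cube([32, 1137, 140]);
translate([302, 339, 389]) cube([78, 1249, 23]);
translate([475, 339, 389]) cube([78, 1249, 23]);
translate([648, 339, 389]) cube([78, 1249, 23]);
translate([821, 339, 389]) cube([78, 1249, 23]);
translate([994, 339, 389]) cube([78, 1249, 23]);
translate([1167, 339, 389]) cube([78, 1249, 23]);
translate([1340, 339, 389]) cube([78, 1249, 23]);
translate([1513, 339, 389]) cube([78, 1249, 23]);
translate([1686, 339, 389]) cube([78, 1249, 23]);
translate([1859, 339, 389]) cube([78, 1249, 23]);


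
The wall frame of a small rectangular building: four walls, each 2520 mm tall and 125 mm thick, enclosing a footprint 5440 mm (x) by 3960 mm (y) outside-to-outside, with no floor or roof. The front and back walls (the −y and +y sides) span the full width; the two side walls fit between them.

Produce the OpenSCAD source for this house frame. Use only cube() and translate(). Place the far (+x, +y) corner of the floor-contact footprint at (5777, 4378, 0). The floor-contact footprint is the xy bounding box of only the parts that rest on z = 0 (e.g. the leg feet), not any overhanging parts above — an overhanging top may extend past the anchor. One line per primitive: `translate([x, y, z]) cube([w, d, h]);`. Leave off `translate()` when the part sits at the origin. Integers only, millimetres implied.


translate([337, 418, 0]) cube([5440, 125, 2520]);
translate([337, 4253, 0]) cube([5440, 125, 2520]);
translate([337, 543, 0]) cube([125, 3710, 2520]);
translate([5652, 543, 0]) cube([125, 3710, 2520]);


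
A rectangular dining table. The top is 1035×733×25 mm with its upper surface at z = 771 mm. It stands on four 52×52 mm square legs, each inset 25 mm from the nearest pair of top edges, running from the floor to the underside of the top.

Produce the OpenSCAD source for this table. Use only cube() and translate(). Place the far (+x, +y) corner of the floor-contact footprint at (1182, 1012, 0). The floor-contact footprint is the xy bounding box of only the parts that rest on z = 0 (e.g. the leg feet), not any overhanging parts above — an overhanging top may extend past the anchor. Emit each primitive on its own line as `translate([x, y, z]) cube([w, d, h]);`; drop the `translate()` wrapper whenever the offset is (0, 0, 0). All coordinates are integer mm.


// leg_h = 771 - 25 = 746
translate([172, 304, 746]) cube([1035, 733, 25]);
translate([197, 329, 0]) cube([52, 52, 746]);
translate([1130, 329, 0]) cube([52, 52, 746]);
translate([197, 960, 0]) cube([52, 52, 746]);
translate([1130, 960, 0]) cube([52, 52, 746]);


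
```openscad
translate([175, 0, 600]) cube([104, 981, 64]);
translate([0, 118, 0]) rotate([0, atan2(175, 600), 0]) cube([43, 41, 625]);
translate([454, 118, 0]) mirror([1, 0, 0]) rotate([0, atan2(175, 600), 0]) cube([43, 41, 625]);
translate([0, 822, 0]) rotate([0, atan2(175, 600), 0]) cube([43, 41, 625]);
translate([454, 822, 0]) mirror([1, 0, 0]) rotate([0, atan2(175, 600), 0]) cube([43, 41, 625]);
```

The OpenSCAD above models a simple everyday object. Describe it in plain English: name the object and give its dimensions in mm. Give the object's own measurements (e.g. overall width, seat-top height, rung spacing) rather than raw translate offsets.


A sawhorse. A 104×981×64 mm beam (x, y, z) sits on two A-frame leg pairs. Each pair is two raked legs of 43×41 mm section (41 mm along y) splaying symmetrically in x. Each leg rises 600 mm vertically over 175 mm of horizontal reach and is 625 mm long along its own axis. Every leg's outer bottom edge rests on the floor and its outer top edge meets a bottom edge of the beam — the left legs (tilting toward +x) meet the beam's −x bottom edge, the right legs (their mirror images, tilting toward −x) meet its +x bottom edge — so the leg tops tuck under the beam, the beam's underside is 600 mm above the floor, and the feet are 454 mm apart outside-to-outside with the beam centred between them. The two leg pairs are set in 118 mm from either end of the beam.


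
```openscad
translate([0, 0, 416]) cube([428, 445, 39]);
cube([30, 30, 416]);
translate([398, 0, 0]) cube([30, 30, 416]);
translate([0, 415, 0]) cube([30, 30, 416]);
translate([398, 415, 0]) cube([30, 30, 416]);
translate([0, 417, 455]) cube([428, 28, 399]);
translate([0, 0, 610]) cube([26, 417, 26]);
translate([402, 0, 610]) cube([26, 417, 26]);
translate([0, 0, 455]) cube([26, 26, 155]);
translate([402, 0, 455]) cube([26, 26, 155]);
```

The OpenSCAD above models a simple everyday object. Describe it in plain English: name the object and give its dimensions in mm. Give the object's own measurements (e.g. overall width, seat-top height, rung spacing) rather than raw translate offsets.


A chair. The seat is a 428×445×39 mm slab with its top at z = 455 mm, on four 30×30 mm corner legs (flush with the seat edges, standing on z = 0). A flat backrest 28 mm thick, 399 mm tall, spans the full seat width and rises from the seat top along its +y edge, rear face flush with the rear of the seat. Two armrests of 26×26 mm section run along each side from the seat's front edge to the front of the backrest, top faces 181 mm above the seat top and outer faces flush with the seat's x-edges; a 26×26 mm post under the front of each armrest stands on the seat at the front corner.


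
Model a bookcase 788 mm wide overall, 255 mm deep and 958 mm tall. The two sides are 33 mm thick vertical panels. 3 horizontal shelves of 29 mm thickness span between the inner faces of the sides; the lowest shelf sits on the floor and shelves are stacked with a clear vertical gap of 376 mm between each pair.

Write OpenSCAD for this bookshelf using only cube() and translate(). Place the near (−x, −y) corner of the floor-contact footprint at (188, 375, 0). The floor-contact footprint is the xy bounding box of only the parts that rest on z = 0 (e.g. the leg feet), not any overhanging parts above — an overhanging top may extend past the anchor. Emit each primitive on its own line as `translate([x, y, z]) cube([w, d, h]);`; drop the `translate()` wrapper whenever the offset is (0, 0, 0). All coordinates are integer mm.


translate([188, 375, 0]) cube([33, 255, 958]);
translate([943, 375, 0]) cube([33, 255, 958]);
translate([221, 375, 0]) cube([722, 255, 29]);
translate([221, 375, 405]) cube([722, 255, 29]);
translate([221, 375, 810]) cube([722, 255, 29]);


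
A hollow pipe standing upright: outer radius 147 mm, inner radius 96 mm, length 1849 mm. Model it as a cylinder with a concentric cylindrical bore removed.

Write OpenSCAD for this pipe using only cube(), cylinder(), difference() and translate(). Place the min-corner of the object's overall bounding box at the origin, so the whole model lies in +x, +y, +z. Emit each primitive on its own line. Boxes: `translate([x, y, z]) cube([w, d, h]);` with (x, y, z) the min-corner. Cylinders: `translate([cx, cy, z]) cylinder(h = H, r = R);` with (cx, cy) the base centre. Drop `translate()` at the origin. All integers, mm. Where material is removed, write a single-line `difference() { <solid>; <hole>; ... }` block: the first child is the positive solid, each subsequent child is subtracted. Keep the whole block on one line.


difference() { translate([147, 147, 0]) cylinder(h = 1849, r = 147); translate([147, 147, 0]) cylinder(h = 1849, r = 96); }


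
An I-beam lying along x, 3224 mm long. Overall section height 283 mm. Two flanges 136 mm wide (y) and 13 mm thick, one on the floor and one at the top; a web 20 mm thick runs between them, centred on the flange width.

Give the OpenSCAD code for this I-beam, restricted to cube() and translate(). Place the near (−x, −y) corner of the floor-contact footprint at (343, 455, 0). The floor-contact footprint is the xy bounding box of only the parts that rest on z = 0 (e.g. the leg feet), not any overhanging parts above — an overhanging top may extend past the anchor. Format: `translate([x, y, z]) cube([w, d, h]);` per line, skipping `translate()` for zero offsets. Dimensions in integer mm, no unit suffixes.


translate([343, 455, 0]) cube([3224, 136, 13]);
translate([343, 513, 13]) cube([3224, 20, 257]);
translate([343, 455, 270]) cube([3224, 136, 13]);


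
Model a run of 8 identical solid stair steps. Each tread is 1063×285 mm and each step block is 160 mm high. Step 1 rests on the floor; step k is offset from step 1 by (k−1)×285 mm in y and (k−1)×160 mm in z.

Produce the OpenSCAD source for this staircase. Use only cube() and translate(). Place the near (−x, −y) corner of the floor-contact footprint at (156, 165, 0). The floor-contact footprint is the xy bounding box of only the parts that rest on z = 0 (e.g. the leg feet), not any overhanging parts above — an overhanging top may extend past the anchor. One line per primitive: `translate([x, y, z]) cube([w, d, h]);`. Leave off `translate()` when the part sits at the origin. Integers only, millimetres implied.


translate([156, 165, 0]) cube([1063, 285, 160]);
translate([156, 450, 160]) cube([1063, 285, 160]);
translate([156, 735, 320]) cube([1063, 285, 160]);
translate([156, 1020, 480]) cube([1063, 285, 160]);
translate([156, 1305, 640]) cube([1063, 285, 160]);
translate([156, 1590, 800]) cube([1063, 285, 160]);
translate([156, 1875, 960]) cube([1063, 285, 160]);
translate([156, 2160, 1120]) cube([1063, 285, 160]);


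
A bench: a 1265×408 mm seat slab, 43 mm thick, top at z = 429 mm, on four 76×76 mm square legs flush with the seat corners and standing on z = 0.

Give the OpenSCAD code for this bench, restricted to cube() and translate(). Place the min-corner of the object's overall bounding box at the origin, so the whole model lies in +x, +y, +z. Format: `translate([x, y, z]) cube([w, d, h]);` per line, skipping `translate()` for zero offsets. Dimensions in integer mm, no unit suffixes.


translate([0, 0, 386]) cube([1265, 408, 43]);
cube([76, 76, 386]);
translate([0, 332, 0]) cube([76, 76, 386]);
translate([1189, 0, 0]) cube([76, 76, 386]);
translate([1189, 332, 0]) cube([76, 76, 386]);


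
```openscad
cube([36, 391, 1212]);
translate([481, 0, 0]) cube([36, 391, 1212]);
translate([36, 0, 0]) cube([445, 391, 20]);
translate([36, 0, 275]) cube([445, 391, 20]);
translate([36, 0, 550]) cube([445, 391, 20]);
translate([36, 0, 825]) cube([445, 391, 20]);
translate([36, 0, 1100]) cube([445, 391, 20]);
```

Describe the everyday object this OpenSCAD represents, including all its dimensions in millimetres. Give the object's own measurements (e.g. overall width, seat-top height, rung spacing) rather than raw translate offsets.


An open bookshelf. Two side panels, each 36 mm thick, 391 mm deep and 1212 mm tall, stand 517 mm apart (outside-to-outside). Between them sit 5 shelves, each 20 mm thick and 391 mm deep, spanning the full gap between the sides. The bottom shelf rests on the floor (its underside at z = 0) and the clear gap between one shelf's top and the next shelf's underside is 255 mm.


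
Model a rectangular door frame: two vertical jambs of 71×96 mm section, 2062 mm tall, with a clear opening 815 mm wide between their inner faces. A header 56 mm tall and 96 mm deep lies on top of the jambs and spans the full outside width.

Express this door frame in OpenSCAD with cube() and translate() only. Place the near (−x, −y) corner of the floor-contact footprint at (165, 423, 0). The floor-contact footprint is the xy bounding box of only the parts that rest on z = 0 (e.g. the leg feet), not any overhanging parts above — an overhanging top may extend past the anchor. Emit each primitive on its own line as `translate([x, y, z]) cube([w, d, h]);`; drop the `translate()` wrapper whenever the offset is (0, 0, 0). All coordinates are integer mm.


translate([165, 423, 0]) cube([71, 96, 2062]);
translate([1051, 423, 0]) cube([71, 96, 2062]);
translate([165, 423, 2062]) cube([957, 96, 56]);


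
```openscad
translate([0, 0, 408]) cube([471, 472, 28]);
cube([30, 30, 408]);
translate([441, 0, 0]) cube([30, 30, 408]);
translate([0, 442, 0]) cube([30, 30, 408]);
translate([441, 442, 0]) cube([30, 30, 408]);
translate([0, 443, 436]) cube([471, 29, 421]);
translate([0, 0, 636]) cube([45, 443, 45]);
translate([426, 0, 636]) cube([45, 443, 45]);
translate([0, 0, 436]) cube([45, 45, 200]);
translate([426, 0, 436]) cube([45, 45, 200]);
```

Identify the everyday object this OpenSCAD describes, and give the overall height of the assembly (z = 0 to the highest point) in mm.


A chair. The overall height is 857 mm.

A slab on four corner posts with a tall panel at the back — a chair. The seat slab sits at z = 408 with thickness 28, and the 421 mm backrest starts at the seat top, so the overall height is 408 + 28 + 421 = 857 mm.


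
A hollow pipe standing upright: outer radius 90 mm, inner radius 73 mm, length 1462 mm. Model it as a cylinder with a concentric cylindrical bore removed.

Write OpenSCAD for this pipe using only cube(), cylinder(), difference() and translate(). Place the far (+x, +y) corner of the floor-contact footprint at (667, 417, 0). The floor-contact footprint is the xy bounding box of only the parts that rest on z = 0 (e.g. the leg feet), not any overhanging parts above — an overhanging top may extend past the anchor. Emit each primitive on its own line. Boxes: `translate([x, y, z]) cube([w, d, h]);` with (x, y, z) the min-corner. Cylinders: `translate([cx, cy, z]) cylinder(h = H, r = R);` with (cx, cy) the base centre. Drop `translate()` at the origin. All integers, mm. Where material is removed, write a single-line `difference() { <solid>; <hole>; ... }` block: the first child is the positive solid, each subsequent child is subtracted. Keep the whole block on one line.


difference() { translate([577, 327, 0]) cylinder(h = 1462, r = 90); translate([577, 327, 0]) cylinder(h = 1462, r = 73); }


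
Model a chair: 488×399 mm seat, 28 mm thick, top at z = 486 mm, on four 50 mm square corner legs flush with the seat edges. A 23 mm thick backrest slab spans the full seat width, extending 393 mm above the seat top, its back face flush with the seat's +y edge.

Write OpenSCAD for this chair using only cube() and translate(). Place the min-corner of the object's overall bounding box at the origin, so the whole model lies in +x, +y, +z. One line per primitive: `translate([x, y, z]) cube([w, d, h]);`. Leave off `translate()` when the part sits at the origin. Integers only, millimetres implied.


translate([0, 0, 458]) cube([488, 399, 28]);
cube([50, 50, 458]);
translate([438, 0, 0]) cube([50, 50, 458]);
translate([0, 349, 0]) cube([50, 50, 458]);
translate([438, 349, 0]) cube([50, 50, 458]);
translate([0, 376, 486]) cube([488, 23, 393]);


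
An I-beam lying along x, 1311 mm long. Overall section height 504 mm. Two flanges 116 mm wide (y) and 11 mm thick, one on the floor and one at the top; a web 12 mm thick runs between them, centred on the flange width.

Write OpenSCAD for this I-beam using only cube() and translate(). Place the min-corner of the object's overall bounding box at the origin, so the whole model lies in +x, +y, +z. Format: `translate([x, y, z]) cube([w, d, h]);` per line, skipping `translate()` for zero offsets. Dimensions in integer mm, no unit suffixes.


cube([1311, 116, 11]);
translate([0, 52, 11]) cube([1311, 12, 482]);
translate([0, 0, 493]) cube([1311, 116, 11]);


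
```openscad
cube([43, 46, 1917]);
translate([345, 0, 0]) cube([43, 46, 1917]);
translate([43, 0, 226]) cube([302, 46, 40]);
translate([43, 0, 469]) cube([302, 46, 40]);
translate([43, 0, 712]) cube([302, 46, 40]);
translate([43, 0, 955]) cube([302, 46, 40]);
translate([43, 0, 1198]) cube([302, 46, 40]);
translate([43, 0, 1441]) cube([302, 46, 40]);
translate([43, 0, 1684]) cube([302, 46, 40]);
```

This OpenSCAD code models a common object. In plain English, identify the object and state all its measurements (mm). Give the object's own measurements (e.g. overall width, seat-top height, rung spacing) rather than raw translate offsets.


A straight ladder. Two 43×46 mm vertical rails, 1917 mm tall, stand 388 mm apart (outside-to-outside) with their front faces coplanar on the −y side. 7 rungs, each 46 mm deep and 40 mm tall, span between the inner faces of the rails, front faces flush with the rails. The lowest rung's underside is at z = 226 mm and rungs are spaced 243 mm apart (underside to underside).


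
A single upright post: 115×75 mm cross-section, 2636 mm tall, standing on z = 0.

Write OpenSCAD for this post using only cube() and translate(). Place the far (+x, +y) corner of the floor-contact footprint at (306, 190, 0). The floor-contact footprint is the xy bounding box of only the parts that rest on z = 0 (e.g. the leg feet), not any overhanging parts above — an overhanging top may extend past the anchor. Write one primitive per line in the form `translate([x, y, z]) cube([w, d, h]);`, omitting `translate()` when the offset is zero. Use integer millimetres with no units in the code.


translate([191, 115, 0]) cube([115, 75, 2636]);


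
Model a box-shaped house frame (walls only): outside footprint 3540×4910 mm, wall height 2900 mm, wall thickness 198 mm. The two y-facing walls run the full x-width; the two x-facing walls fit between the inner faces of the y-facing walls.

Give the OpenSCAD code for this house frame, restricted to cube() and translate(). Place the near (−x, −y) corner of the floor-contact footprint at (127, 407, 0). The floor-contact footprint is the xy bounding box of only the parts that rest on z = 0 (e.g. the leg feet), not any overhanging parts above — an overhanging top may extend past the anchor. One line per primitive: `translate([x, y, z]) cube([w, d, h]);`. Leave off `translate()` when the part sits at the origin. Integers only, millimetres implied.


translate([127, 407, 0]) cube([3540, 198, 2900]);
translate([127, 5119, 0]) cube([3540, 198, 2900]);
translate([127, 605, 0]) cube([198, 4514, 2900]);
translate([3469, 605, 0]) cube([198, 4514, 2900]);


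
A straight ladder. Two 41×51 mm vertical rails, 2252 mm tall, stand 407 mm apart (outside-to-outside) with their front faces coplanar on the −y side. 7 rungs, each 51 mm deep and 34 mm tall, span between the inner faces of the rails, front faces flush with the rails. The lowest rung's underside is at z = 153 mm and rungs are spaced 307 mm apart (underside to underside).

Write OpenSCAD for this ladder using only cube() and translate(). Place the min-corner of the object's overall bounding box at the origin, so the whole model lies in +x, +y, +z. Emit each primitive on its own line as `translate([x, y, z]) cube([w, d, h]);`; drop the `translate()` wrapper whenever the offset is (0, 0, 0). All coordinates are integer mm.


// rung span = 407 - 2*41 = 325
// rung[k] z = 153 + k*307
cube([41, 51, 2252]);
translate([366, 0, 0]) cube([41, 51, 2252]);
translate([41, 0, 153]) cube([325, 51, 34]);
translate([41, 0, 460]) cube([325, 51, 34]);
translate([41, 0, 767]) cube([325, 51, 34]);
translate([41, 0, 1074]) cube([325, 51, 34]);
translate([41, 0, 1381]) cube([325, 51, 34]);
translate([41, 0, 1688]) cube([325, 51, 34]);
translate([41, 0, 1995]) cube([325, 51, 34]);


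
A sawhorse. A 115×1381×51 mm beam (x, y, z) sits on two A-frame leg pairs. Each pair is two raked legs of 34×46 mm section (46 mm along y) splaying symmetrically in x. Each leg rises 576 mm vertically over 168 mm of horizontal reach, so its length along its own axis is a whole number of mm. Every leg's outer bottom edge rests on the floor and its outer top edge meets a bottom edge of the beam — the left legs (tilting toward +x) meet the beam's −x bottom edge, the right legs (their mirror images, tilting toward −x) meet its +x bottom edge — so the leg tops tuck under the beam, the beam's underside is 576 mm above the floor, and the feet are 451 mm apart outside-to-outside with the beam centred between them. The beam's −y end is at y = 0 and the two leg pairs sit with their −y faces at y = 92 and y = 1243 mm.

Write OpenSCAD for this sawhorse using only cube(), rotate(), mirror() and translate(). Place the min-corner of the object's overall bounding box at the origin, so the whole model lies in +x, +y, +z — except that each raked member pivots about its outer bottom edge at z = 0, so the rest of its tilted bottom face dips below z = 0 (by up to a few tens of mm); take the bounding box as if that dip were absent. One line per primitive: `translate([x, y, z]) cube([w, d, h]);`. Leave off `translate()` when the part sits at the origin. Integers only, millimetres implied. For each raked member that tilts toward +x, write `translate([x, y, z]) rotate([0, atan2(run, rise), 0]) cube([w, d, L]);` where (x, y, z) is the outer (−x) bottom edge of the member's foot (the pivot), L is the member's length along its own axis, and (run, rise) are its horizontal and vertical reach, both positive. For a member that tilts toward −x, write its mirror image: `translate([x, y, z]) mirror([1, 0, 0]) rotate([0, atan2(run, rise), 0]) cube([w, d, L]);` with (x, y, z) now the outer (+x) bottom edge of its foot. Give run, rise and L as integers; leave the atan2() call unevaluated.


translate([168, 0, 576]) cube([115, 1381, 51]);
translate([0, 92, 0]) rotate([0, atan2(168, 576), 0]) cube([34, 46, 600]);
translate([451, 92, 0]) mirror([1, 0, 0]) rotate([0, atan2(168, 576), 0]) cube([34, 46, 600]);
translate([0, 1243, 0]) rotate([0, atan2(168, 576), 0]) cube([34, 46, 600]);
translate([451, 1243, 0]) mirror([1, 0, 0]) rotate([0, atan2(168, 576), 0]) cube([34, 46, 600]);


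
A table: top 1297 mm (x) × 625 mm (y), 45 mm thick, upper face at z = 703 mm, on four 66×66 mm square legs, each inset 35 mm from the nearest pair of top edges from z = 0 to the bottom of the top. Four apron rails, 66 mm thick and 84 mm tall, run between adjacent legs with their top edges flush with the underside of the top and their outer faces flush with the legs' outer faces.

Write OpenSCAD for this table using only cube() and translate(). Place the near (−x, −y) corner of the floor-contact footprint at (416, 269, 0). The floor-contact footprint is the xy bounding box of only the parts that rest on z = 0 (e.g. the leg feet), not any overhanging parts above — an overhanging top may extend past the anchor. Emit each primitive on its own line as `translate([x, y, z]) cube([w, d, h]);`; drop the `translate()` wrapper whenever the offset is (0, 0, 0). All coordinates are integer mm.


translate([381, 234, 658]) cube([1297, 625, 45]);
translate([416, 269, 0]) cube([66, 66, 658]);
translate([1577, 269, 0]) cube([66, 66, 658]);
translate([416, 758, 0]) cube([66, 66, 658]);
translate([1577, 758, 0]) cube([66, 66, 658]);
translate([482, 269, 574]) cube([1095, 66, 84]);
translate([482, 758, 574]) cube([1095, 66, 84]);
translate([416, 335, 574]) cube([66, 423, 84]);
translate([1577, 335, 574]) cube([66, 423, 84]);


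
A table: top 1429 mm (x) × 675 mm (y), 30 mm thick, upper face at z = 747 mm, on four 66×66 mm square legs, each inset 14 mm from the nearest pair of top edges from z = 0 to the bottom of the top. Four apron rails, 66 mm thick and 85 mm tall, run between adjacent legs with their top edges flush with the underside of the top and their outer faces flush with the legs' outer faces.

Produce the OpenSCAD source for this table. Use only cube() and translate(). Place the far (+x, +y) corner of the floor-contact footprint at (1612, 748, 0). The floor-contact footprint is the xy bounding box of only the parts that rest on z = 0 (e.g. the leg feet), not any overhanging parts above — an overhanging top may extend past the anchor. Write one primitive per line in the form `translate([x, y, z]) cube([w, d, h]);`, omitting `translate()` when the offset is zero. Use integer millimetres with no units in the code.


translate([197, 87, 717]) cube([1429, 675, 30]);
translate([211, 101, 0]) cube([66, 66, 717]);
translate([1546, 101, 0]) cube([66, 66, 717]);
translate([211, 682, 0]) cube([66, 66, 717]);
translate([1546, 682, 0]) cube([66, 66, 717]);
translate([277, 101, 632]) cube([1269, 66, 85]);
translate([277, 682, 632]) cube([1269, 66, 85]);
translate([211, 167, 632]) cube([66, 515, 85]);
translate([1546, 167, 632]) cube([66, 515, 85]);


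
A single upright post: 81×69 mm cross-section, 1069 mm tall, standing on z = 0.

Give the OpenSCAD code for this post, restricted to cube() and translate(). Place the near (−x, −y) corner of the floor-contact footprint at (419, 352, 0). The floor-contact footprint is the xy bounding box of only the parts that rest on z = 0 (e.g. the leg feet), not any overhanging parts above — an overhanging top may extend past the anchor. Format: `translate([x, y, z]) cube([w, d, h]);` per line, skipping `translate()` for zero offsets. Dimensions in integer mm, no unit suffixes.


translate([419, 352, 0]) cube([81, 69, 1069]);


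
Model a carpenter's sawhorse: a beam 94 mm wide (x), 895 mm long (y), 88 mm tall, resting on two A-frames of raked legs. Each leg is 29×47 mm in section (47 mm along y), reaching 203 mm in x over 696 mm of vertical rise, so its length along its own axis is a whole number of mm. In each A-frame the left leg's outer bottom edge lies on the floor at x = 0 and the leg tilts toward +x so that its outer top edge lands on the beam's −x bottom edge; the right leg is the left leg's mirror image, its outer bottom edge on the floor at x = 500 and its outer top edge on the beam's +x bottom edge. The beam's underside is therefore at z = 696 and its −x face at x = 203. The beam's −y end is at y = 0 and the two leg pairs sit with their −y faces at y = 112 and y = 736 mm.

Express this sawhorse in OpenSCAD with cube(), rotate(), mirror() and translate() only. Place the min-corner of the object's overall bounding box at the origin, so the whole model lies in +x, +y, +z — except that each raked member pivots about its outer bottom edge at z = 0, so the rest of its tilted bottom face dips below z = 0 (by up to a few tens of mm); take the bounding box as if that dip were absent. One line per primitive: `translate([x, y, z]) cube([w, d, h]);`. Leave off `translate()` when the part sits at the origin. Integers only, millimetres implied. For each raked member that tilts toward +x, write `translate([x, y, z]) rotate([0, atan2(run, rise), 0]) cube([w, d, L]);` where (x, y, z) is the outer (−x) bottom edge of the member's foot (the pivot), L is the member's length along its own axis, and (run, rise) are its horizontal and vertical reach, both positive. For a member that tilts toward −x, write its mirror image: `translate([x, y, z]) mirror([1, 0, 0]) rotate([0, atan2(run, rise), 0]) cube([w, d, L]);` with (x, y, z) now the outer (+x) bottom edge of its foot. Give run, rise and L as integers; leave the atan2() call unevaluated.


translate([203, 0, 696]) cube([94, 895, 88]);
translate([0, 112, 0]) rotate([0, atan2(203, 696), 0]) cube([29, 47, 725]);
translate([500, 112, 0]) mirror([1, 0, 0]) rotate([0, atan2(203, 696), 0]) cube([29, 47, 725]);
translate([0, 736, 0]) rotate([0, atan2(203, 696), 0]) cube([29, 47, 725]);
translate([500, 736, 0]) mirror([1, 0, 0]) rotate([0, atan2(203, 696), 0]) cube([29, 47, 725]);
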